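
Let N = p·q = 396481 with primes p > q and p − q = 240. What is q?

Since p = q + 240, we have 396481 = q(q + 240), so q² + 240q − 396481 = 0.
Discriminant: 240² + 4·396481 = 57600 + 1585924 = 1643524; √1643524 = 1282.
q = (−240 + 1282)/2 = 521, and p = q + 240 = 761.
Check: 521 · 761 = 396481.

521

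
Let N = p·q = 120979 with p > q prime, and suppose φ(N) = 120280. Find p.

φ(n) = (p−1)(q−1) = n − (p+q) + 1, so p + q = 120979 − 120280 + 1 = 700.
p and q are the roots of t² − 700t + 120979 = 0.
Discriminant: 700² − 4·120979 = 490000 − 483916 = 6084; √6084 = 78.
q = (700 − 78)/2 = 311, p = (700 + 78)/2 = 389.
Check: 311 · 389 = 120979.

389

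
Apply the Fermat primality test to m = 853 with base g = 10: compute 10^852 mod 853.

10^1 ≡ 10 (mod 853)
10^2 ≡ 10^2 = 100 ≡ 100 (mod 853)
10^4 ≡ 100^2 = 10000 ≡ 617 (mod 853)
10^8 ≡ 617^2 = 380689 ≡ 251 (mod 853)
10^16 ≡ 251^2 = 63001 ≡ 732 (mod 853)
10^32 ≡ 732^2 = 535824 ≡ 140 (mod 853)
10^64 ≡ 140^2 = 19600 ≡ 834 (mod 853)
10^128 ≡ 834^2 = 695556 ≡ 361 (mod 853)
10^256 ≡ 361^2 = 130321 ≡ 665 (mod 853)
10^512 ≡ 665^2 = 442225 ≡ 371 (mod 853)
852 = 512 + 256 + 64 + 16 + 4 in binary powers of 2.
So 10^852 ≡ 371 · 665 · 834 · 732 · 617 ≡ 1 (mod 853).
Since the result is 1, base 10 gives no evidence that 853 is composite.

1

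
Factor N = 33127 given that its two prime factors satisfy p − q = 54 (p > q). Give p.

211

Since p = q + 54, we have 33127 = q(q + 54), so q² + 54q − 33127 = 0.
Discriminant: 54² + 4·33127 = 2916 + 132508 = 135424; √135424 = 368.
q = (−54 + 368)/2 = 157, and p = q + 54 = 211.
Check: 157 · 211 = 33127.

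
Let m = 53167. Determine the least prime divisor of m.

53167 is odd.
Digit sum 22, not divisible by 3.
Ends in 7: not divisible by 5.
7: 53167 = 7·7595 + 2
11: 53167 = 11·4833 + 4
13: 53167 = 13·4089 + 10
17: 53167 = 17·3127 + 8
19: 53167 = 19·2798 + 5
23: 53167 = 23·2311 + 14
29: 53167 = 29·1833 + 10
31: 53167 = 31·1715 + 2
37: 53167 = 37·1436 + 35
41: 53167 = 41·1296 + 31
43: 53167 = 43·1236 + 19
47: 53167 = 47·1131 + 10
53: 53167 = 53·1003 + 8
59: 53167 = 59·901 + 8
61: 53167 = 61·871 + 36
67: 53167 = 67·793 + 36
71: 53167 = 71·748 + 59
73: 53167 = 73·728 + 23
79: 53167 = 79·673

79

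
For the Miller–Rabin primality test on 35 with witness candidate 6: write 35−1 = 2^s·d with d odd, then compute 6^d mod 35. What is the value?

35 − 1 = 34 = 2^1 · 17, so d = 17.
6^1 ≡ 6 (mod 35)
6^2 ≡ 6^2 = 36 ≡ 1 (mod 35)
6^4 ≡ 1^2 = 1 ≡ 1 (mod 35)
6^8 ≡ 1^2 = 1 ≡ 1 (mod 35)
6^16 ≡ 1^2 = 1 ≡ 1 (mod 35)
17 = 16 + 1 in binary powers of 2.
So 6^17 ≡ 1 · 6 ≡ 6 (mod 35).
Squaring chain: 6; never reaches −1, so base 6 is a Miller–Rabin witness that 35 is composite.

6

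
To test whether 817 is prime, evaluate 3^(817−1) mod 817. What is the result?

121

3^1 ≡ 3 (mod 817)
3^2 ≡ 3^2 = 9 ≡ 9 (mod 817)
3^4 ≡ 9^2 = 81 ≡ 81 (mod 817)
3^8 ≡ 81^2 = 6561 ≡ 25 (mod 817)
3^16 ≡ 25^2 = 625 ≡ 625 (mod 817)
3^32 ≡ 625^2 = 390625 ≡ 99 (mod 817)
3^64 ≡ 99^2 = 9801 ≡ 814 (mod 817)
3^128 ≡ 814^2 = 662596 ≡ 9 (mod 817)
3^256 ≡ 9^2 = 81 ≡ 81 (mod 817)
3^512 ≡ 81^2 = 6561 ≡ 25 (mod 817)
816 = 512 + 256 + 32 + 16 in binary powers of 2.
So 3^816 ≡ 25 · 81 · 99 · 625 ≡ 121 (mod 817).
Since 121 ≠ 1, base 3 is a Fermat witness: 817 is composite.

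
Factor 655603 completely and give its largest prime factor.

47

655603 = 13 · 50431
50431 = 29 · 1739
1739 = 37 · 47
47 is prime.
So 655603 = 13 · 29 · 37 · 47; the largest prime factor is 47.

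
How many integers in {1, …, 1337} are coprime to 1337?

1140

Factor: 1337 = 7 · 191.
φ(1337) = (7−1) · (191−1) = 6 · 190 = 1140.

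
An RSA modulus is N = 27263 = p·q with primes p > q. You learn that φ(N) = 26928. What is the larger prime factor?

φ(n) = (p−1)(q−1) = n − (p+q) + 1, so p + q = 27263 − 26928 + 1 = 336.
p and q are the roots of t² − 336t + 27263 = 0.
Discriminant: 336² − 4·27263 = 112896 − 109052 = 3844; √3844 = 62.
q = (336 − 62)/2 = 137, p = (336 + 62)/2 = 199.
Check: 137 · 199 = 27263.

199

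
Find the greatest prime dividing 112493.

73

112493 = 23 · 4891
4891 = 67 · 73
73 is prime.
So 112493 = 23 · 67 · 73; the largest prime factor is 73.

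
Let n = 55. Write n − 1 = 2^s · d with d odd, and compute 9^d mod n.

55 − 1 = 54 = 2^1 · 27, so d = 27.
9^1 ≡ 9 (mod 55)
9^2 ≡ 9^2 = 81 ≡ 26 (mod 55)
9^4 ≡ 26^2 = 676 ≡ 16 (mod 55)
9^8 ≡ 16^2 = 256 ≡ 36 (mod 55)
9^16 ≡ 36^2 = 1296 ≡ 31 (mod 55)
27 = 16 + 8 + 2 + 1 in binary powers of 2.
So 9^27 ≡ 31 · 36 · 26 · 9 ≡ 4 (mod 55).
Squaring chain: 4; never reaches −1, so base 9 is a Miller–Rabin witness that 55 is composite.

4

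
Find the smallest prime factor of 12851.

71

12851 is odd.
Digit sum 17, not divisible by 3.
Ends in 1: not divisible by 5.
7: 12851 = 7·1835 + 6
11: 12851 = 11·1168 + 3
13: 12851 = 13·988 + 7
17: 12851 = 17·755 + 16
19: 12851 = 19·676 + 7
23: 12851 = 23·558 + 17
29: 12851 = 29·443 + 4
31: 12851 = 31·414 + 17
37: 12851 = 37·347 + 12
41: 12851 = 41·313 + 18
43: 12851 = 43·298 + 37
47: 12851 = 47·273 + 20
53: 12851 = 53·242 + 25
59: 12851 = 59·217 + 48
61: 12851 = 61·210 + 41
67: 12851 = 67·191 + 54
71: 12851 = 71·181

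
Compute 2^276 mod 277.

2^1 ≡ 2 (mod 277)
2^2 ≡ 2^2 = 4 ≡ 4 (mod 277)
2^4 ≡ 4^2 = 16 ≡ 16 (mod 277)
2^8 ≡ 16^2 = 256 ≡ 256 (mod 277)
2^16 ≡ 256^2 = 65536 ≡ 164 (mod 277)
2^32 ≡ 164^2 = 26896 ≡ 27 (mod 277)
2^64 ≡ 27^2 = 729 ≡ 175 (mod 277)
2^128 ≡ 175^2 = 30625 ≡ 155 (mod 277)
2^256 ≡ 155^2 = 24025 ≡ 203 (mod 277)
276 = 256 + 16 + 4 in binary powers of 2.
So 2^276 ≡ 203 · 164 · 16 ≡ 1 (mod 277).
Since the result is 1, base 2 gives no evidence that 277 is composite.

1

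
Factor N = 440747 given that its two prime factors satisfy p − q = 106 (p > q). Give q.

613

Since p = q + 106, we have 440747 = q(q + 106), so q² + 106q − 440747 = 0.
Discriminant: 106² + 4·440747 = 11236 + 1762988 = 1774224; √1774224 = 1332.
q = (−106 + 1332)/2 = 613, and p = q + 106 = 719.
Check: 613 · 719 = 440747.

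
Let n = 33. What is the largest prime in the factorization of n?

11

33 = 3 · 11
11 is prime.
So 33 = 3 · 11; the largest prime factor is 11.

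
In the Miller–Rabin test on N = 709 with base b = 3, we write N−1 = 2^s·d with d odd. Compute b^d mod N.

1

709 − 1 = 708 = 2^2 · 177, so d = 177.
3^1 ≡ 3 (mod 709)
3^2 ≡ 3^2 = 9 ≡ 9 (mod 709)
3^4 ≡ 9^2 = 81 ≡ 81 (mod 709)
3^8 ≡ 81^2 = 6561 ≡ 180 (mod 709)
3^16 ≡ 180^2 = 32400 ≡ 495 (mod 709)
3^32 ≡ 495^2 = 245025 ≡ 420 (mod 709)
3^64 ≡ 420^2 = 176400 ≡ 568 (mod 709)
3^128 ≡ 568^2 = 322624 ≡ 29 (mod 709)
177 = 128 + 32 + 16 + 1 in binary powers of 2.
So 3^177 ≡ 29 · 420 · 495 · 3 ≡ 1 (mod 709).
Since 3^d ≡ 1 (mod 709), base 3 does not prove 709 composite.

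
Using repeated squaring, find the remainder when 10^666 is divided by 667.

10^1 ≡ 10 (mod 667)
10^2 ≡ 10^2 = 100 ≡ 100 (mod 667)
10^4 ≡ 100^2 = 10000 ≡ 662 (mod 667)
10^8 ≡ 662^2 = 438244 ≡ 25 (mod 667)
10^16 ≡ 25^2 = 625 ≡ 625 (mod 667)
10^32 ≡ 625^2 = 390625 ≡ 430 (mod 667)
10^64 ≡ 430^2 = 184900 ≡ 141 (mod 667)
10^128 ≡ 141^2 = 19881 ≡ 538 (mod 667)
10^256 ≡ 538^2 = 289444 ≡ 633 (mod 667)
10^512 ≡ 633^2 = 400689 ≡ 489 (mod 667)
666 = 512 + 128 + 16 + 8 + 2 in binary powers of 2.
So 10^666 ≡ 489 · 538 · 625 · 25 · 100 ≡ 236 (mod 667).
Since 236 ≠ 1, base 10 is a Fermat witness: 667 is composite.

236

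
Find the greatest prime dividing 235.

235 = 5 · 47
47 is prime.
So 235 = 5 · 47; the largest prime factor is 47.

47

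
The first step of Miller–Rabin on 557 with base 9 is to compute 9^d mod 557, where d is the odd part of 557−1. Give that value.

557 − 1 = 556 = 2^2 · 139, so d = 139.
9^1 ≡ 9 (mod 557)
9^2 ≡ 9^2 = 81 ≡ 81 (mod 557)
9^4 ≡ 81^2 = 6561 ≡ 434 (mod 557)
9^8 ≡ 434^2 = 188356 ≡ 90 (mod 557)
9^16 ≡ 90^2 = 8100 ≡ 302 (mod 557)
9^32 ≡ 302^2 = 91204 ≡ 413 (mod 557)
9^64 ≡ 413^2 = 170569 ≡ 127 (mod 557)
9^128 ≡ 127^2 = 16129 ≡ 533 (mod 557)
139 = 128 + 8 + 2 + 1 in binary powers of 2.
So 9^139 ≡ 533 · 90 · 81 · 9 ≡ 556 (mod 557).
Since 9^d ≡ 556 (mod 557), base 9 does not prove 557 composite.

556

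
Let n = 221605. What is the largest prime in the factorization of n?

47

221605 = 5 · 44321
44321 = 23 · 1927
1927 = 41 · 47
47 is prime.
So 221605 = 5 · 23 · 41 · 47; the largest prime factor is 47.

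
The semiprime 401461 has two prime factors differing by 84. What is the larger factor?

677

Since p = q + 84, we have 401461 = q(q + 84), so q² + 84q − 401461 = 0.
Discriminant: 84² + 4·401461 = 7056 + 1605844 = 1612900; √1612900 = 1270.
q = (−84 + 1270)/2 = 593, and p = q + 84 = 677.
Check: 593 · 677 = 401461.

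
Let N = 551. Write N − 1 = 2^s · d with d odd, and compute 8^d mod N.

449

551 − 1 = 550 = 2^1 · 275, so d = 275.
8^1 ≡ 8 (mod 551)
8^2 ≡ 8^2 = 64 ≡ 64 (mod 551)
8^4 ≡ 64^2 = 4096 ≡ 239 (mod 551)
8^8 ≡ 239^2 = 57121 ≡ 368 (mod 551)
8^16 ≡ 368^2 = 135424 ≡ 429 (mod 551)
8^32 ≡ 429^2 = 184041 ≡ 7 (mod 551)
8^64 ≡ 7^2 = 49 ≡ 49 (mod 551)
8^128 ≡ 49^2 = 2401 ≡ 197 (mod 551)
8^256 ≡ 197^2 = 38809 ≡ 239 (mod 551)
275 = 256 + 16 + 2 + 1 in binary powers of 2.
So 8^275 ≡ 239 · 429 · 64 · 8 ≡ 449 (mod 551).
Squaring chain: 449; never reaches −1, so base 8 is a Miller–Rabin witness that 551 is composite.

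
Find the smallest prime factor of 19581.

3

19581 is odd.
Digit sum 24, divisible by 3.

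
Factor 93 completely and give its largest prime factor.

31

93 = 3 · 31
31 is prime.
So 93 = 3 · 31; the largest prime factor is 31.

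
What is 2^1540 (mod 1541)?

2^1 ≡ 2 (mod 1541)
2^2 ≡ 2^2 = 4 ≡ 4 (mod 1541)
2^4 ≡ 4^2 = 16 ≡ 16 (mod 1541)
2^8 ≡ 16^2 = 256 ≡ 256 (mod 1541)
2^16 ≡ 256^2 = 65536 ≡ 814 (mod 1541)
2^32 ≡ 814^2 = 662596 ≡ 1507 (mod 1541)
2^64 ≡ 1507^2 = 2271049 ≡ 1156 (mod 1541)
2^128 ≡ 1156^2 = 1336336 ≡ 289 (mod 1541)
2^256 ≡ 289^2 = 83521 ≡ 307 (mod 1541)
2^512 ≡ 307^2 = 94249 ≡ 248 (mod 1541)
2^1024 ≡ 248^2 = 61504 ≡ 1405 (mod 1541)
1540 = 1024 + 512 + 4 in binary powers of 2.
So 2^1540 ≡ 1405 · 248 · 16 ≡ 1243 (mod 1541).
Since 1243 ≠ 1, base 2 is a Fermat witness: 1541 is composite.

1243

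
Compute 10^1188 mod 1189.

10^1 ≡ 10 (mod 1189)
10^2 ≡ 10^2 = 100 ≡ 100 (mod 1189)
10^4 ≡ 100^2 = 10000 ≡ 488 (mod 1189)
10^8 ≡ 488^2 = 238144 ≡ 344 (mod 1189)
10^16 ≡ 344^2 = 118336 ≡ 625 (mod 1189)
10^32 ≡ 625^2 = 390625 ≡ 633 (mod 1189)
10^64 ≡ 633^2 = 400689 ≡ 1185 (mod 1189)
10^128 ≡ 1185^2 = 1404225 ≡ 16 (mod 1189)
10^256 ≡ 16^2 = 256 ≡ 256 (mod 1189)
10^512 ≡ 256^2 = 65536 ≡ 141 (mod 1189)
10^1024 ≡ 141^2 = 19881 ≡ 857 (mod 1189)
1188 = 1024 + 128 + 32 + 4 in binary powers of 2.
So 10^1188 ≡ 857 · 16 · 633 · 488 ≡ 426 (mod 1189).
Since 426 ≠ 1, base 10 is a Fermat witness: 1189 is composite.

426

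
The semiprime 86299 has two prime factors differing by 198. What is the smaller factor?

Since p = q + 198, we have 86299 = q(q + 198), so q² + 198q − 86299 = 0.
Discriminant: 198² + 4·86299 = 39204 + 345196 = 384400; √384400 = 620.
q = (−198 + 620)/2 = 211, and p = q + 198 = 409.
Check: 211 · 409 = 86299.

211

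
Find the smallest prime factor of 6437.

6437 is odd.
Digit sum 20, not divisible by 3.
Ends in 7: not divisible by 5.
7: 6437 = 7·919 + 4
11: 6437 = 11·585 + 2
13: 6437 = 13·495 + 2
17: 6437 = 17·378 + 11
19: 6437 = 19·338 + 15
23: 6437 = 23·279 + 20
29: 6437 = 29·221 + 28
31: 6437 = 31·207 + 20
37: 6437 = 37·173 + 36
41: 6437 = 41·157

41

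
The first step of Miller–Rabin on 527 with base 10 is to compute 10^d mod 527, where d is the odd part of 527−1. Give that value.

527 − 1 = 526 = 2^1 · 263, so d = 263.
10^1 ≡ 10 (mod 527)
10^2 ≡ 10^2 = 100 ≡ 100 (mod 527)
10^4 ≡ 100^2 = 10000 ≡ 514 (mod 527)
10^8 ≡ 514^2 = 264196 ≡ 169 (mod 527)
10^16 ≡ 169^2 = 28561 ≡ 103 (mod 527)
10^32 ≡ 103^2 = 10609 ≡ 69 (mod 527)
10^64 ≡ 69^2 = 4761 ≡ 18 (mod 527)
10^128 ≡ 18^2 = 324 ≡ 324 (mod 527)
10^256 ≡ 324^2 = 104976 ≡ 103 (mod 527)
263 = 256 + 4 + 2 + 1 in binary powers of 2.
So 10^263 ≡ 103 · 514 · 100 · 10 ≡ 107 (mod 527).
Squaring chain: 107; never reaches −1, so base 10 is a Miller–Rabin witness that 527 is composite.

107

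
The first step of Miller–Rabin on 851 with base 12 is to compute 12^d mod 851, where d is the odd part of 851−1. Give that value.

851 − 1 = 850 = 2^1 · 425, so d = 425.
12^1 ≡ 12 (mod 851)
12^2 ≡ 12^2 = 144 ≡ 144 (mod 851)
12^4 ≡ 144^2 = 20736 ≡ 312 (mod 851)
12^8 ≡ 312^2 = 97344 ≡ 330 (mod 851)
12^16 ≡ 330^2 = 108900 ≡ 823 (mod 851)
12^32 ≡ 823^2 = 677329 ≡ 784 (mod 851)
12^64 ≡ 784^2 = 614656 ≡ 234 (mod 851)
12^128 ≡ 234^2 = 54756 ≡ 292 (mod 851)
12^256 ≡ 292^2 = 85264 ≡ 164 (mod 851)
425 = 256 + 128 + 32 + 8 + 1 in binary powers of 2.
So 12^425 ≡ 164 · 292 · 784 · 330 · 12 ≡ 292 (mod 851).
Squaring chain: 292; never reaches −1, so base 12 is a Miller–Rabin witness that 851 is composite.

292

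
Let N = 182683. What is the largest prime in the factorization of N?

83

182683 = 31 · 5893
5893 = 71 · 83
83 is prime.
So 182683 = 31 · 71 · 83; the largest prime factor is 83.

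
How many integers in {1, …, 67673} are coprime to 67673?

62640

Factor: 67673 = 31 · 37 · 59.
φ(67673) = (31−1) · (37−1) · (59−1) = 30 · 36 · 58 = 62640.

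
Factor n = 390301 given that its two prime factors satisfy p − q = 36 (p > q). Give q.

Since p = q + 36, we have 390301 = q(q + 36), so q² + 36q − 390301 = 0.
Discriminant: 36² + 4·390301 = 1296 + 1561204 = 1562500; √1562500 = 1250.
q = (−36 + 1250)/2 = 607, and p = q + 36 = 643.
Check: 607 · 643 = 390301.

607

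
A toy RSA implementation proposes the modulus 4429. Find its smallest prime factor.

43

4429 is odd.
Digit sum 19, not divisible by 3.
Ends in 9: not divisible by 5.
7: 4429 = 7·632 + 5
11: 4429 = 11·402 + 7
13: 4429 = 13·340 + 9
17: 4429 = 17·260 + 9
19: 4429 = 19·233 + 2
23: 4429 = 23·192 + 13
29: 4429 = 29·152 + 21
31: 4429 = 31·142 + 27
37: 4429 = 37·119 + 26
41: 4429 = 41·108 + 1
43: 4429 = 43·103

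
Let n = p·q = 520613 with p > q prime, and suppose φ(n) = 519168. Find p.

φ(n) = (p−1)(q−1) = n − (p+q) + 1, so p + q = 520613 − 519168 + 1 = 1446.
p and q are the roots of t² − 1446t + 520613 = 0.
Discriminant: 1446² − 4·520613 = 2090916 − 2082452 = 8464; √8464 = 92.
q = (1446 − 92)/2 = 677, p = (1446 + 92)/2 = 769.
Check: 677 · 769 = 520613.

769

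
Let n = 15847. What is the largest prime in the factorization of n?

15847 = 13 · 1219
1219 = 23 · 53
53 is prime.
So 15847 = 13 · 23 · 53; the largest prime factor is 53.

53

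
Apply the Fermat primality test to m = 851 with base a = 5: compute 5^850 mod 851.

818

5^1 ≡ 5 (mod 851)
5^2 ≡ 5^2 = 25 ≡ 25 (mod 851)
5^4 ≡ 25^2 = 625 ≡ 625 (mod 851)
5^8 ≡ 625^2 = 390625 ≡ 16 (mod 851)
5^16 ≡ 16^2 = 256 ≡ 256 (mod 851)
5^32 ≡ 256^2 = 65536 ≡ 9 (mod 851)
5^64 ≡ 9^2 = 81 ≡ 81 (mod 851)
5^128 ≡ 81^2 = 6561 ≡ 604 (mod 851)
5^256 ≡ 604^2 = 364816 ≡ 588 (mod 851)
5^512 ≡ 588^2 = 345744 ≡ 238 (mod 851)
850 = 512 + 256 + 64 + 16 + 2 in binary powers of 2.
So 5^850 ≡ 238 · 588 · 81 · 256 · 25 ≡ 818 (mod 851).
Since 818 ≠ 1, base 5 is a Fermat witness: 851 is composite.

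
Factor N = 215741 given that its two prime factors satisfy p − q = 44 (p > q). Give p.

Since p = q + 44, we have 215741 = q(q + 44), so q² + 44q − 215741 = 0.
Discriminant: 44² + 4·215741 = 1936 + 862964 = 864900; √864900 = 930.
q = (−44 + 930)/2 = 443, and p = q + 44 = 487.
Check: 443 · 487 = 215741.

487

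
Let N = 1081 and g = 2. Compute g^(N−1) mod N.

165

2^1 ≡ 2 (mod 1081)
2^2 ≡ 2^2 = 4 ≡ 4 (mod 1081)
2^4 ≡ 4^2 = 16 ≡ 16 (mod 1081)
2^8 ≡ 16^2 = 256 ≡ 256 (mod 1081)
2^16 ≡ 256^2 = 65536 ≡ 676 (mod 1081)
2^32 ≡ 676^2 = 456976 ≡ 794 (mod 1081)
2^64 ≡ 794^2 = 630436 ≡ 213 (mod 1081)
2^128 ≡ 213^2 = 45369 ≡ 1048 (mod 1081)
2^256 ≡ 1048^2 = 1098304 ≡ 8 (mod 1081)
2^512 ≡ 8^2 = 64 ≡ 64 (mod 1081)
2^1024 ≡ 64^2 = 4096 ≡ 853 (mod 1081)
1080 = 1024 + 32 + 16 + 8 in binary powers of 2.
So 2^1080 ≡ 853 · 794 · 676 · 256 ≡ 165 (mod 1081).
Since 165 ≠ 1, base 2 is a Fermat witness: 1081 is composite.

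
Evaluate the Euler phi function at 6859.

Factor: 6859 = 19^3.
φ(6859) = 19^2·(19−1) = 6498.

6498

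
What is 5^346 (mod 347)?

5^1 ≡ 5 (mod 347)
5^2 ≡ 5^2 = 25 ≡ 25 (mod 347)
5^4 ≡ 25^2 = 625 ≡ 278 (mod 347)
5^8 ≡ 278^2 = 77284 ≡ 250 (mod 347)
5^16 ≡ 250^2 = 62500 ≡ 40 (mod 347)
5^32 ≡ 40^2 = 1600 ≡ 212 (mod 347)
5^64 ≡ 212^2 = 44944 ≡ 181 (mod 347)
5^128 ≡ 181^2 = 32761 ≡ 143 (mod 347)
5^256 ≡ 143^2 = 20449 ≡ 323 (mod 347)
346 = 256 + 64 + 16 + 8 + 2 in binary powers of 2.
So 5^346 ≡ 323 · 181 · 40 · 250 · 25 ≡ 1 (mod 347).
Since the result is 1, base 5 gives no evidence that 347 is composite.

1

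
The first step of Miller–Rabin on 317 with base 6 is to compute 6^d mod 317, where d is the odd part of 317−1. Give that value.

316

317 − 1 = 316 = 2^2 · 79, so d = 79.
6^1 ≡ 6 (mod 317)
6^2 ≡ 6^2 = 36 ≡ 36 (mod 317)
6^4 ≡ 36^2 = 1296 ≡ 28 (mod 317)
6^8 ≡ 28^2 = 784 ≡ 150 (mod 317)
6^16 ≡ 150^2 = 22500 ≡ 310 (mod 317)
6^32 ≡ 310^2 = 96100 ≡ 49 (mod 317)
6^64 ≡ 49^2 = 2401 ≡ 182 (mod 317)
79 = 64 + 8 + 4 + 2 + 1 in binary powers of 2.
So 6^79 ≡ 182 · 150 · 28 · 36 · 6 ≡ 316 (mod 317).
Since 6^d ≡ 316 (mod 317), base 6 does not prove 317 composite.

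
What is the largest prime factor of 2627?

71

2627 = 37 · 71
71 is prime.
So 2627 = 37 · 71; the largest prime factor is 71.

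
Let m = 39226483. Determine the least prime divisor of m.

39226483 is odd.
Digit sum 37, not divisible by 3.
Ends in 3: not divisible by 5.
7: 39226483 = 7·5603783 + 2
11: 39226483 = 11·3566043 + 10
13: 39226483 = 13·3017421 + 10
17: 39226483 = 17·2307440 + 3
19: 39226483 = 19·2064551 + 14
23: 39226483 = 23·1705499 + 6
29: 39226483 = 29·1352637 + 10
31: 39226483 = 31·1265370 + 13
37: 39226483 = 37·1060175 + 8
41: 39226483 = 41·956743 + 20
43: 39226483 = 43·912243 + 34
47: 39226483 = 47·834606 + 1
53: 39226483 = 53·740122 + 17
59: 39226483 = 59·664855 + 38
61: 39226483 = 61·643057 + 6
67: 39226483 = 67·585469 + 60
71: 39226483 = 71·552485 + 48
73: 39226483 = 73·537349 + 6
79: 39226483 = 79·496537 + 60
83: 39226483 = 83·472608 + 19
89: 39226483 = 89·440747

89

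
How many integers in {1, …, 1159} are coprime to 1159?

1080

Factor: 1159 = 19 · 61.
φ(1159) = (19−1) · (61−1) = 18 · 60 = 1080.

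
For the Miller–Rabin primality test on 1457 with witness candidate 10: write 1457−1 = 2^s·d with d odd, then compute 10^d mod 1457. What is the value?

1457 − 1 = 1456 = 2^4 · 91, so d = 91.
10^1 ≡ 10 (mod 1457)
10^2 ≡ 10^2 = 100 ≡ 100 (mod 1457)
10^4 ≡ 100^2 = 10000 ≡ 1258 (mod 1457)
10^8 ≡ 1258^2 = 1582564 ≡ 262 (mod 1457)
10^16 ≡ 262^2 = 68644 ≡ 165 (mod 1457)
10^32 ≡ 165^2 = 27225 ≡ 999 (mod 1457)
10^64 ≡ 999^2 = 998001 ≡ 1413 (mod 1457)
91 = 64 + 16 + 8 + 2 + 1 in binary powers of 2.
So 10^91 ≡ 1413 · 165 · 262 · 100 · 10 ≡ 785 (mod 1457).
Squaring chain: 785 → 1371 → 111 → 665; never reaches −1, so base 10 is a Miller–Rabin witness that 1457 is composite.

785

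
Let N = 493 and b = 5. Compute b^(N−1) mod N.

344

5^1 ≡ 5 (mod 493)
5^2 ≡ 5^2 = 25 ≡ 25 (mod 493)
5^4 ≡ 25^2 = 625 ≡ 132 (mod 493)
5^8 ≡ 132^2 = 17424 ≡ 169 (mod 493)
5^16 ≡ 169^2 = 28561 ≡ 460 (mod 493)
5^32 ≡ 460^2 = 211600 ≡ 103 (mod 493)
5^64 ≡ 103^2 = 10609 ≡ 256 (mod 493)
5^128 ≡ 256^2 = 65536 ≡ 460 (mod 493)
5^256 ≡ 460^2 = 211600 ≡ 103 (mod 493)
492 = 256 + 128 + 64 + 32 + 8 + 4 in binary powers of 2.
So 5^492 ≡ 103 · 460 · 256 · 103 · 169 · 132 ≡ 344 (mod 493).
Since 344 ≠ 1, base 5 is a Fermat witness: 493 is composite.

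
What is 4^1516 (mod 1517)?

4^1 ≡ 4 (mod 1517)
4^2 ≡ 4^2 = 16 ≡ 16 (mod 1517)
4^4 ≡ 16^2 = 256 ≡ 256 (mod 1517)
4^8 ≡ 256^2 = 65536 ≡ 305 (mod 1517)
4^16 ≡ 305^2 = 93025 ≡ 488 (mod 1517)
4^32 ≡ 488^2 = 238144 ≡ 1492 (mod 1517)
4^64 ≡ 1492^2 = 2226064 ≡ 625 (mod 1517)
4^128 ≡ 625^2 = 390625 ≡ 756 (mod 1517)
4^256 ≡ 756^2 = 571536 ≡ 1144 (mod 1517)
4^512 ≡ 1144^2 = 1308736 ≡ 1082 (mod 1517)
4^1024 ≡ 1082^2 = 1170724 ≡ 1117 (mod 1517)
1516 = 1024 + 256 + 128 + 64 + 32 + 8 + 4 in binary powers of 2.
So 4^1516 ≡ 1117 · 1144 · 756 · 625 · 1492 · 305 · 256 ≡ 1144 (mod 1517).
Since 1144 ≠ 1, base 4 is a Fermat witness: 1517 is composite.

1144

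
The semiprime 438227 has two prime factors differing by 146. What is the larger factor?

739

Since p = q + 146, we have 438227 = q(q + 146), so q² + 146q − 438227 = 0.
Discriminant: 146² + 4·438227 = 21316 + 1752908 = 1774224; √1774224 = 1332.
q = (−146 + 1332)/2 = 593, and p = q + 146 = 739.
Check: 593 · 739 = 438227.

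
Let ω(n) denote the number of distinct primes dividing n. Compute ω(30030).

6

30030 = 2 · 15015
15015 = 3 · 5005
5005 = 5 · 1001
1001 = 7 · 143
143 = 11 · 13
30030 = 2 · 3 · 5 · 7 · 11 · 13, which has 6 distinct prime factors.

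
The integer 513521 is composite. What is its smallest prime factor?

23

513521 is odd.
Digit sum 17, not divisible by 3.
Ends in 1: not divisible by 5.
7: 513521 = 7·73360 + 1
11: 513521 = 11·46683 + 8
13: 513521 = 13·39501 + 8
17: 513521 = 17·30207 + 2
19: 513521 = 19·27027 + 8
23: 513521 = 23·22327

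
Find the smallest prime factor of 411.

411 is odd.
Digit sum 6, divisible by 3.

3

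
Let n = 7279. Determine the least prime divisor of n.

29

7279 is odd.
Digit sum 25, not divisible by 3.
Ends in 9: not divisible by 5.
7: 7279 = 7·1039 + 6
11: 7279 = 11·661 + 8
13: 7279 = 13·559 + 12
17: 7279 = 17·428 + 3
19: 7279 = 19·383 + 2
23: 7279 = 23·316 + 11
29: 7279 = 29·251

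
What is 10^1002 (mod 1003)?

10^1 ≡ 10 (mod 1003)
10^2 ≡ 10^2 = 100 ≡ 100 (mod 1003)
10^4 ≡ 100^2 = 10000 ≡ 973 (mod 1003)
10^8 ≡ 973^2 = 946729 ≡ 900 (mod 1003)
10^16 ≡ 900^2 = 810000 ≡ 579 (mod 1003)
10^32 ≡ 579^2 = 335241 ≡ 239 (mod 1003)
10^64 ≡ 239^2 = 57121 ≡ 953 (mod 1003)
10^128 ≡ 953^2 = 908209 ≡ 494 (mod 1003)
10^256 ≡ 494^2 = 244036 ≡ 307 (mod 1003)
10^512 ≡ 307^2 = 94249 ≡ 970 (mod 1003)
1002 = 512 + 256 + 128 + 64 + 32 + 8 + 2 in binary powers of 2.
So 10^1002 ≡ 970 · 307 · 494 · 953 · 239 · 900 · 100 ≡ 461 (mod 1003).
Since 461 ≠ 1, base 10 is a Fermat witness: 1003 is composite.

461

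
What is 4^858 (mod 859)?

1

4^1 ≡ 4 (mod 859)
4^2 ≡ 4^2 = 16 ≡ 16 (mod 859)
4^4 ≡ 16^2 = 256 ≡ 256 (mod 859)
4^8 ≡ 256^2 = 65536 ≡ 252 (mod 859)
4^16 ≡ 252^2 = 63504 ≡ 797 (mod 859)
4^32 ≡ 797^2 = 635209 ≡ 408 (mod 859)
4^64 ≡ 408^2 = 166464 ≡ 677 (mod 859)
4^128 ≡ 677^2 = 458329 ≡ 482 (mod 859)
4^256 ≡ 482^2 = 232324 ≡ 394 (mod 859)
4^512 ≡ 394^2 = 155236 ≡ 616 (mod 859)
858 = 512 + 256 + 64 + 16 + 8 + 2 in binary powers of 2.
So 4^858 ≡ 616 · 394 · 677 · 797 · 252 · 16 ≡ 1 (mod 859).
Since the result is 1, base 4 gives no evidence that 859 is composite.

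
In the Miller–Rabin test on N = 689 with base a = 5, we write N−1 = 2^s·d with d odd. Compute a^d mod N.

689 − 1 = 688 = 2^4 · 43, so d = 43.
5^1 ≡ 5 (mod 689)
5^2 ≡ 5^2 = 25 ≡ 25 (mod 689)
5^4 ≡ 25^2 = 625 ≡ 625 (mod 689)
5^8 ≡ 625^2 = 390625 ≡ 651 (mod 689)
5^16 ≡ 651^2 = 423801 ≡ 66 (mod 689)
5^32 ≡ 66^2 = 4356 ≡ 222 (mod 689)
43 = 32 + 8 + 2 + 1 in binary powers of 2.
So 5^43 ≡ 222 · 651 · 25 · 5 ≡ 359 (mod 689).
Squaring chain: 359 → 38 → 66 → 222; never reaches −1, so base 5 is a Miller–Rabin witness that 689 is composite.

359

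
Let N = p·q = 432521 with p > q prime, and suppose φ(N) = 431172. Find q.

523

φ(n) = (p−1)(q−1) = n − (p+q) + 1, so p + q = 432521 − 431172 + 1 = 1350.
p and q are the roots of t² − 1350t + 432521 = 0.
Discriminant: 1350² − 4·432521 = 1822500 − 1730084 = 92416; √92416 = 304.
q = (1350 − 304)/2 = 523, p = (1350 + 304)/2 = 827.
Check: 523 · 827 = 432521.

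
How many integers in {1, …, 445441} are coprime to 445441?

419760

Factor: 445441 = 23 · 107 · 181.
φ(445441) = (23−1) · (107−1) · (181−1) = 22 · 106 · 180 = 419760.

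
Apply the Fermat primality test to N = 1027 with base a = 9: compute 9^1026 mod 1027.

222

9^1 ≡ 9 (mod 1027)
9^2 ≡ 9^2 = 81 ≡ 81 (mod 1027)
9^4 ≡ 81^2 = 6561 ≡ 399 (mod 1027)
9^8 ≡ 399^2 = 159201 ≡ 16 (mod 1027)
9^16 ≡ 16^2 = 256 ≡ 256 (mod 1027)
9^32 ≡ 256^2 = 65536 ≡ 835 (mod 1027)
9^64 ≡ 835^2 = 697225 ≡ 919 (mod 1027)
9^128 ≡ 919^2 = 844561 ≡ 367 (mod 1027)
9^256 ≡ 367^2 = 134689 ≡ 152 (mod 1027)
9^512 ≡ 152^2 = 23104 ≡ 510 (mod 1027)
9^1024 ≡ 510^2 = 260100 ≡ 269 (mod 1027)
1026 = 1024 + 2 in binary powers of 2.
So 9^1026 ≡ 269 · 81 ≡ 222 (mod 1027).
Since 222 ≠ 1, base 9 is a Fermat witness: 1027 is composite.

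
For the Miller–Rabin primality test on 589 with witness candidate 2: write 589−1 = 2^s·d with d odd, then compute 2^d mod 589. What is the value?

407

589 − 1 = 588 = 2^2 · 147, so d = 147.
2^1 ≡ 2 (mod 589)
2^2 ≡ 2^2 = 4 ≡ 4 (mod 589)
2^4 ≡ 4^2 = 16 ≡ 16 (mod 589)
2^8 ≡ 16^2 = 256 ≡ 256 (mod 589)
2^16 ≡ 256^2 = 65536 ≡ 157 (mod 589)
2^32 ≡ 157^2 = 24649 ≡ 500 (mod 589)
2^64 ≡ 500^2 = 250000 ≡ 264 (mod 589)
2^128 ≡ 264^2 = 69696 ≡ 194 (mod 589)
147 = 128 + 16 + 2 + 1 in binary powers of 2.
So 2^147 ≡ 194 · 157 · 4 · 2 ≡ 407 (mod 589).
Squaring chain: 407 → 140; never reaches −1, so base 2 is a Miller–Rabin witness that 589 is composite.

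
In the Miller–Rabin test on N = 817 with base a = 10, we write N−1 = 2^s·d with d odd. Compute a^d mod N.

84

817 − 1 = 816 = 2^4 · 51, so d = 51.
10^1 ≡ 10 (mod 817)
10^2 ≡ 10^2 = 100 ≡ 100 (mod 817)
10^4 ≡ 100^2 = 10000 ≡ 196 (mod 817)
10^8 ≡ 196^2 = 38416 ≡ 17 (mod 817)
10^16 ≡ 17^2 = 289 ≡ 289 (mod 817)
10^32 ≡ 289^2 = 83521 ≡ 187 (mod 817)
51 = 32 + 16 + 2 + 1 in binary powers of 2.
So 10^51 ≡ 187 · 289 · 100 · 10 ≡ 84 (mod 817).
Squaring chain: 84 → 520 → 790 → 729; never reaches −1, so base 10 is a Miller–Rabin witness that 817 is composite.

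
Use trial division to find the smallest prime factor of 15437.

43

15437 is odd.
Digit sum 20, not divisible by 3.
Ends in 7: not divisible by 5.
7: 15437 = 7·2205 + 2
11: 15437 = 11·1403 + 4
13: 15437 = 13·1187 + 6
17: 15437 = 17·908 + 1
19: 15437 = 19·812 + 9
23: 15437 = 23·671 + 4
29: 15437 = 29·532 + 9
31: 15437 = 31·497 + 30
37: 15437 = 37·417 + 8
41: 15437 = 41·376 + 21
43: 15437 = 43·359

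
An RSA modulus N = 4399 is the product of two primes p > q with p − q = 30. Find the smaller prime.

53

Since p = q + 30, we have 4399 = q(q + 30), so q² + 30q − 4399 = 0.
Discriminant: 30² + 4·4399 = 900 + 17596 = 18496; √18496 = 136.
q = (−30 + 136)/2 = 53, and p = q + 30 = 83.
Check: 53 · 83 = 4399.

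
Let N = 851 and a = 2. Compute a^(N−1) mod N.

2^1 ≡ 2 (mod 851)
2^2 ≡ 2^2 = 4 ≡ 4 (mod 851)
2^4 ≡ 4^2 = 16 ≡ 16 (mod 851)
2^8 ≡ 16^2 = 256 ≡ 256 (mod 851)
2^16 ≡ 256^2 = 65536 ≡ 9 (mod 851)
2^32 ≡ 9^2 = 81 ≡ 81 (mod 851)
2^64 ≡ 81^2 = 6561 ≡ 604 (mod 851)
2^128 ≡ 604^2 = 364816 ≡ 588 (mod 851)
2^256 ≡ 588^2 = 345744 ≡ 238 (mod 851)
2^512 ≡ 238^2 = 56644 ≡ 478 (mod 851)
850 = 512 + 256 + 64 + 16 + 2 in binary powers of 2.
So 2^850 ≡ 478 · 238 · 604 · 9 · 4 ≡ 169 (mod 851).
Since 169 ≠ 1, base 2 is a Fermat witness: 851 is composite.

169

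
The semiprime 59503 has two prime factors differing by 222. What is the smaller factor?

157

Since p = q + 222, we have 59503 = q(q + 222), so q² + 222q − 59503 = 0.
Discriminant: 222² + 4·59503 = 49284 + 238012 = 287296; √287296 = 536.
q = (−222 + 536)/2 = 157, and p = q + 222 = 379.
Check: 157 · 379 = 59503.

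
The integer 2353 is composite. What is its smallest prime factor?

13

2353 is odd.
Digit sum 13, not divisible by 3.
Ends in 3: not divisible by 5.
7: 2353 = 7·336 + 1
11: 2353 = 11·213 + 10
13: 2353 = 13·181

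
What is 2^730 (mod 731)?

4

2^1 ≡ 2 (mod 731)
2^2 ≡ 2^2 = 4 ≡ 4 (mod 731)
2^4 ≡ 4^2 = 16 ≡ 16 (mod 731)
2^8 ≡ 16^2 = 256 ≡ 256 (mod 731)
2^16 ≡ 256^2 = 65536 ≡ 477 (mod 731)
2^32 ≡ 477^2 = 227529 ≡ 188 (mod 731)
2^64 ≡ 188^2 = 35344 ≡ 256 (mod 731)
2^128 ≡ 256^2 = 65536 ≡ 477 (mod 731)
2^256 ≡ 477^2 = 227529 ≡ 188 (mod 731)
2^512 ≡ 188^2 = 35344 ≡ 256 (mod 731)
730 = 512 + 128 + 64 + 16 + 8 + 2 in binary powers of 2.
So 2^730 ≡ 256 · 477 · 256 · 477 · 256 · 4 ≡ 4 (mod 731).
Since 4 ≠ 1, base 2 is a Fermat witness: 731 is composite.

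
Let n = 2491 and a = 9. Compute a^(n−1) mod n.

9^1 ≡ 9 (mod 2491)
9^2 ≡ 9^2 = 81 ≡ 81 (mod 2491)
9^4 ≡ 81^2 = 6561 ≡ 1579 (mod 2491)
9^8 ≡ 1579^2 = 2493241 ≡ 2241 (mod 2491)
9^16 ≡ 2241^2 = 5022081 ≡ 225 (mod 2491)
9^32 ≡ 225^2 = 50625 ≡ 805 (mod 2491)
9^64 ≡ 805^2 = 648025 ≡ 365 (mod 2491)
9^128 ≡ 365^2 = 133225 ≡ 1202 (mod 2491)
9^256 ≡ 1202^2 = 1444804 ≡ 24 (mod 2491)
9^512 ≡ 24^2 = 576 ≡ 576 (mod 2491)
9^1024 ≡ 576^2 = 331776 ≡ 473 (mod 2491)
9^2048 ≡ 473^2 = 223729 ≡ 2030 (mod 2491)
2490 = 2048 + 256 + 128 + 32 + 16 + 8 + 2 in binary powers of 2.
So 9^2490 ≡ 2030 · 24 · 1202 · 805 · 225 · 2241 · 81 ≡ 811 (mod 2491).
Since 811 ≠ 1, base 9 is a Fermat witness: 2491 is composite.

811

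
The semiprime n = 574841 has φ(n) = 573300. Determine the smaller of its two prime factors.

631

φ(n) = (p−1)(q−1) = n − (p+q) + 1, so p + q = 574841 − 573300 + 1 = 1542.
p and q are the roots of t² − 1542t + 574841 = 0.
Discriminant: 1542² − 4·574841 = 2377764 − 2299364 = 78400; √78400 = 280.
q = (1542 − 280)/2 = 631, p = (1542 + 280)/2 = 911.
Check: 631 · 911 = 574841.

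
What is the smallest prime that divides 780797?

780797 is odd.
Digit sum 38, not divisible by 3.
Ends in 7: not divisible by 5.
7: 780797 = 7·111542 + 3
11: 780797 = 11·70981 + 6
13: 780797 = 13·60061 + 4
17: 780797 = 17·45929 + 4
19: 780797 = 19·41094 + 11
23: 780797 = 23·33947 + 16
29: 780797 = 29·26924 + 1
31: 780797 = 31·25187

31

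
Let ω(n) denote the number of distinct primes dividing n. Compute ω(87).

2

87 = 3 · 29
87 = 3 · 29, which has 2 distinct prime factors.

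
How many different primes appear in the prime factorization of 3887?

3887 = 13^2 · 23
3887 = 13^2 · 23, which has 2 distinct prime factors.

2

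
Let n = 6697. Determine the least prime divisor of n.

6697 is odd.
Digit sum 28, not divisible by 3.
Ends in 7: not divisible by 5.
7: 6697 = 7·956 + 5
11: 6697 = 11·608 + 9
13: 6697 = 13·515 + 2
17: 6697 = 17·393 + 16
19: 6697 = 19·352 + 9
23: 6697 = 23·291 + 4
29: 6697 = 29·230 + 27
31: 6697 = 31·216 + 1
37: 6697 = 37·181

37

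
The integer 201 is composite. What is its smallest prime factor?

3

201 is odd.
Digit sum 3, divisible by 3.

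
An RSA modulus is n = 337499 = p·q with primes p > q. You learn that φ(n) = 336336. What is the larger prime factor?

617

φ(n) = (p−1)(q−1) = n − (p+q) + 1, so p + q = 337499 − 336336 + 1 = 1164.
p and q are the roots of t² − 1164t + 337499 = 0.
Discriminant: 1164² − 4·337499 = 1354896 − 1349996 = 4900; √4900 = 70.
q = (1164 − 70)/2 = 547, p = (1164 + 70)/2 = 617.
Check: 547 · 617 = 337499.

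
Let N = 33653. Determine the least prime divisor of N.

73

33653 is odd.
Digit sum 20, not divisible by 3.
Ends in 3: not divisible by 5.
7: 33653 = 7·4807 + 4
11: 33653 = 11·3059 + 4
13: 33653 = 13·2588 + 9
17: 33653 = 17·1979 + 10
19: 33653 = 19·1771 + 4
23: 33653 = 23·1463 + 4
29: 33653 = 29·1160 + 13
31: 33653 = 31·1085 + 18
37: 33653 = 37·909 + 20
41: 33653 = 41·820 + 33
43: 33653 = 43·782 + 27
47: 33653 = 47·716 + 1
53: 33653 = 53·634 + 51
59: 33653 = 59·570 + 23
61: 33653 = 61·551 + 42
67: 33653 = 67·502 + 19
71: 33653 = 71·473 + 70
73: 33653 = 73·461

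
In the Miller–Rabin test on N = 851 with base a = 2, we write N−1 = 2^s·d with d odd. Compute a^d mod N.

851 − 1 = 850 = 2^1 · 425, so d = 425.
2^1 ≡ 2 (mod 851)
2^2 ≡ 2^2 = 4 ≡ 4 (mod 851)
2^4 ≡ 4^2 = 16 ≡ 16 (mod 851)
2^8 ≡ 16^2 = 256 ≡ 256 (mod 851)
2^16 ≡ 256^2 = 65536 ≡ 9 (mod 851)
2^32 ≡ 9^2 = 81 ≡ 81 (mod 851)
2^64 ≡ 81^2 = 6561 ≡ 604 (mod 851)
2^128 ≡ 604^2 = 364816 ≡ 588 (mod 851)
2^256 ≡ 588^2 = 345744 ≡ 238 (mod 851)
425 = 256 + 128 + 32 + 8 + 1 in binary powers of 2.
So 2^425 ≡ 238 · 588 · 81 · 256 · 2 ≡ 542 (mod 851).
Squaring chain: 542; never reaches −1, so base 2 is a Miller–Rabin witness that 851 is composite.

542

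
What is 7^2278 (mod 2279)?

982

7^1 ≡ 7 (mod 2279)
7^2 ≡ 7^2 = 49 ≡ 49 (mod 2279)
7^4 ≡ 49^2 = 2401 ≡ 122 (mod 2279)
7^8 ≡ 122^2 = 14884 ≡ 1210 (mod 2279)
7^16 ≡ 1210^2 = 1464100 ≡ 982 (mod 2279)
7^32 ≡ 982^2 = 964324 ≡ 307 (mod 2279)
7^64 ≡ 307^2 = 94249 ≡ 810 (mod 2279)
7^128 ≡ 810^2 = 656100 ≡ 2027 (mod 2279)
7^256 ≡ 2027^2 = 4108729 ≡ 1971 (mod 2279)
7^512 ≡ 1971^2 = 3884841 ≡ 1425 (mod 2279)
7^1024 ≡ 1425^2 = 2030625 ≡ 36 (mod 2279)
7^2048 ≡ 36^2 = 1296 ≡ 1296 (mod 2279)
2278 = 2048 + 128 + 64 + 32 + 4 + 2 in binary powers of 2.
So 7^2278 ≡ 1296 · 2027 · 810 · 307 · 122 · 49 ≡ 982 (mod 2279).
Since 982 ≠ 1, base 7 is a Fermat witness: 2279 is composite.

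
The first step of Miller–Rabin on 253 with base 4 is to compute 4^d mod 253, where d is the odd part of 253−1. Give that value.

9

253 − 1 = 252 = 2^2 · 63, so d = 63.
4^1 ≡ 4 (mod 253)
4^2 ≡ 4^2 = 16 ≡ 16 (mod 253)
4^4 ≡ 16^2 = 256 ≡ 3 (mod 253)
4^8 ≡ 3^2 = 9 ≡ 9 (mod 253)
4^16 ≡ 9^2 = 81 ≡ 81 (mod 253)
4^32 ≡ 81^2 = 6561 ≡ 236 (mod 253)
63 = 32 + 16 + 8 + 4 + 2 + 1 in binary powers of 2.
So 4^63 ≡ 236 · 81 · 9 · 3 · 16 · 4 ≡ 9 (mod 253).
Squaring chain: 9 → 81; never reaches −1, so base 4 is a Miller–Rabin witness that 253 is composite.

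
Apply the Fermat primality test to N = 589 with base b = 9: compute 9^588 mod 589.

140

9^1 ≡ 9 (mod 589)
9^2 ≡ 9^2 = 81 ≡ 81 (mod 589)
9^4 ≡ 81^2 = 6561 ≡ 82 (mod 589)
9^8 ≡ 82^2 = 6724 ≡ 245 (mod 589)
9^16 ≡ 245^2 = 60025 ≡ 536 (mod 589)
9^32 ≡ 536^2 = 287296 ≡ 453 (mod 589)
9^64 ≡ 453^2 = 205209 ≡ 237 (mod 589)
9^128 ≡ 237^2 = 56169 ≡ 214 (mod 589)
9^256 ≡ 214^2 = 45796 ≡ 443 (mod 589)
9^512 ≡ 443^2 = 196249 ≡ 112 (mod 589)
588 = 512 + 64 + 8 + 4 in binary powers of 2.
So 9^588 ≡ 112 · 237 · 245 · 82 ≡ 140 (mod 589).
Since 140 ≠ 1, base 9 is a Fermat witness: 589 is composite.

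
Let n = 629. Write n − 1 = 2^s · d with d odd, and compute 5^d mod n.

629 − 1 = 628 = 2^2 · 157, so d = 157.
5^1 ≡ 5 (mod 629)
5^2 ≡ 5^2 = 25 ≡ 25 (mod 629)
5^4 ≡ 25^2 = 625 ≡ 625 (mod 629)
5^8 ≡ 625^2 = 390625 ≡ 16 (mod 629)
5^16 ≡ 16^2 = 256 ≡ 256 (mod 629)
5^32 ≡ 256^2 = 65536 ≡ 120 (mod 629)
5^64 ≡ 120^2 = 14400 ≡ 562 (mod 629)
5^128 ≡ 562^2 = 315844 ≡ 86 (mod 629)
157 = 128 + 16 + 8 + 4 + 1 in binary powers of 2.
So 5^157 ≡ 86 · 256 · 16 · 625 · 5 ≡ 309 (mod 629).
Squaring chain: 309 → 502; never reaches −1, so base 5 is a Miller–Rabin witness that 629 is composite.

309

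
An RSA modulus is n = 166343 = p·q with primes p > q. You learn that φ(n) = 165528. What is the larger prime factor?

φ(n) = (p−1)(q−1) = n − (p+q) + 1, so p + q = 166343 − 165528 + 1 = 816.
p and q are the roots of t² − 816t + 166343 = 0.
Discriminant: 816² − 4·166343 = 665856 − 665372 = 484; √484 = 22.
q = (816 − 22)/2 = 397, p = (816 + 22)/2 = 419.
Check: 397 · 419 = 166343.

419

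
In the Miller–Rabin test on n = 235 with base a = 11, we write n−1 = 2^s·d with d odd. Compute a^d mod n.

161

235 − 1 = 234 = 2^1 · 117, so d = 117.
11^1 ≡ 11 (mod 235)
11^2 ≡ 11^2 = 121 ≡ 121 (mod 235)
11^4 ≡ 121^2 = 14641 ≡ 71 (mod 235)
11^8 ≡ 71^2 = 5041 ≡ 106 (mod 235)
11^16 ≡ 106^2 = 11236 ≡ 191 (mod 235)
11^32 ≡ 191^2 = 36481 ≡ 56 (mod 235)
11^64 ≡ 56^2 = 3136 ≡ 81 (mod 235)
117 = 64 + 32 + 16 + 4 + 1 in binary powers of 2.
So 11^117 ≡ 81 · 56 · 191 · 71 · 11 ≡ 161 (mod 235).
Squaring chain: 161; never reaches −1, so base 11 is a Miller–Rabin witness that 235 is composite.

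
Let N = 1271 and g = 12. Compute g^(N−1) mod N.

893

12^1 ≡ 12 (mod 1271)
12^2 ≡ 12^2 = 144 ≡ 144 (mod 1271)
12^4 ≡ 144^2 = 20736 ≡ 400 (mod 1271)
12^8 ≡ 400^2 = 160000 ≡ 1125 (mod 1271)
12^16 ≡ 1125^2 = 1265625 ≡ 980 (mod 1271)
12^32 ≡ 980^2 = 960400 ≡ 795 (mod 1271)
12^64 ≡ 795^2 = 632025 ≡ 338 (mod 1271)
12^128 ≡ 338^2 = 114244 ≡ 1125 (mod 1271)
12^256 ≡ 1125^2 = 1265625 ≡ 980 (mod 1271)
12^512 ≡ 980^2 = 960400 ≡ 795 (mod 1271)
12^1024 ≡ 795^2 = 632025 ≡ 338 (mod 1271)
1270 = 1024 + 128 + 64 + 32 + 16 + 4 + 2 in binary powers of 2.
So 12^1270 ≡ 338 · 1125 · 338 · 795 · 980 · 400 · 144 ≡ 893 (mod 1271).
Since 893 ≠ 1, base 12 is a Fermat witness: 1271 is composite.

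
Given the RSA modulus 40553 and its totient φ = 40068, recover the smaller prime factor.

107

φ(n) = (p−1)(q−1) = n − (p+q) + 1, so p + q = 40553 − 40068 + 1 = 486.
p and q are the roots of t² − 486t + 40553 = 0.
Discriminant: 486² − 4·40553 = 236196 − 162212 = 73984; √73984 = 272.
q = (486 − 272)/2 = 107, p = (486 + 272)/2 = 379.
Check: 107 · 379 = 40553.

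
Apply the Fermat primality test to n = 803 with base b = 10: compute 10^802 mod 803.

10^1 ≡ 10 (mod 803)
10^2 ≡ 10^2 = 100 ≡ 100 (mod 803)
10^4 ≡ 100^2 = 10000 ≡ 364 (mod 803)
10^8 ≡ 364^2 = 132496 ≡ 1 (mod 803)
10^16 ≡ 1^2 = 1 ≡ 1 (mod 803)
10^32 ≡ 1^2 = 1 ≡ 1 (mod 803)
10^64 ≡ 1^2 = 1 ≡ 1 (mod 803)
10^128 ≡ 1^2 = 1 ≡ 1 (mod 803)
10^256 ≡ 1^2 = 1 ≡ 1 (mod 803)
10^512 ≡ 1^2 = 1 ≡ 1 (mod 803)
802 = 512 + 256 + 32 + 2 in binary powers of 2.
So 10^802 ≡ 1 · 1 · 1 · 100 ≡ 100 (mod 803).
Since 100 ≠ 1, base 10 is a Fermat witness: 803 is composite.

100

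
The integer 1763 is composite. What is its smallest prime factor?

1763 is odd.
Digit sum 17, not divisible by 3.
Ends in 3: not divisible by 5.
7: 1763 = 7·251 + 6
11: 1763 = 11·160 + 3
13: 1763 = 13·135 + 8
17: 1763 = 17·103 + 12
19: 1763 = 19·92 + 15
23: 1763 = 23·76 + 15
29: 1763 = 29·60 + 23
31: 1763 = 31·56 + 27
37: 1763 = 37·47 + 24
41: 1763 = 41·43

41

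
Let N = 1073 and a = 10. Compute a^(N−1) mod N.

750

10^1 ≡ 10 (mod 1073)
10^2 ≡ 10^2 = 100 ≡ 100 (mod 1073)
10^4 ≡ 100^2 = 10000 ≡ 343 (mod 1073)
10^8 ≡ 343^2 = 117649 ≡ 692 (mod 1073)
10^16 ≡ 692^2 = 478864 ≡ 306 (mod 1073)
10^32 ≡ 306^2 = 93636 ≡ 285 (mod 1073)
10^64 ≡ 285^2 = 81225 ≡ 750 (mod 1073)
10^128 ≡ 750^2 = 562500 ≡ 248 (mod 1073)
10^256 ≡ 248^2 = 61504 ≡ 343 (mod 1073)
10^512 ≡ 343^2 = 117649 ≡ 692 (mod 1073)
10^1024 ≡ 692^2 = 478864 ≡ 306 (mod 1073)
1072 = 1024 + 32 + 16 in binary powers of 2.
So 10^1072 ≡ 306 · 285 · 306 ≡ 750 (mod 1073).
Since 750 ≠ 1, base 10 is a Fermat witness: 1073 is composite.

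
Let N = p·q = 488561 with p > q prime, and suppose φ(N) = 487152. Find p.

φ(n) = (p−1)(q−1) = n − (p+q) + 1, so p + q = 488561 − 487152 + 1 = 1410.
p and q are the roots of t² − 1410t + 488561 = 0.
Discriminant: 1410² − 4·488561 = 1988100 − 1954244 = 33856; √33856 = 184.
q = (1410 − 184)/2 = 613, p = (1410 + 184)/2 = 797.
Check: 613 · 797 = 488561.

797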